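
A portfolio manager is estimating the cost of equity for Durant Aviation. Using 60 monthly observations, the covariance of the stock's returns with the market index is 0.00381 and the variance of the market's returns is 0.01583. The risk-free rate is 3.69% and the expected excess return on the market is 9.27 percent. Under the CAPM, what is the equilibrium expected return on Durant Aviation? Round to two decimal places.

5.92%

β = Cov(R_i, R_m) / Var(R_m) = 0.00381 / 0.01583 = 0.2407
E(R) = R_f + β × MRP = 3.69% + 0.2407 × 9.27% = 5.92%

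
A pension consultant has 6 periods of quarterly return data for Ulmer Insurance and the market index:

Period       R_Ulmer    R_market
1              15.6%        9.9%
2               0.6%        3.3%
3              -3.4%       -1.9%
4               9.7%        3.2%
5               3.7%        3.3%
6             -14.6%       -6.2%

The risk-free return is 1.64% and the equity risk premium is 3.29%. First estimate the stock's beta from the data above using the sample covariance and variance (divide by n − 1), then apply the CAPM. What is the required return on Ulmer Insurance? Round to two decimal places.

7.67%

Mean R_i = (15.6 + 0.6 − 3.4 + 9.7 + 3.7 − 14.6) / 6 = 1.9333%
Mean R_m = (9.9 + 3.3 − 1.9 + 3.2 + 3.3 − 6.2) / 6 = 1.9333%
Σ(R_i − R̄_i)(R_m − R̄_m) = 274.2233  ⇒  Cov = 274.2233 / 5 = 54.8447
Σ(R_m − R̄_m)² = 149.6533  ⇒  Var(R_m) = 149.6533 / 5 = 29.9307
β = Cov / Var(R_m) = 54.8447 / 29.9307 = 1.8324
E(R) = R_f + β × MRP = 1.64% + 1.8324 × 3.29% = 7.67%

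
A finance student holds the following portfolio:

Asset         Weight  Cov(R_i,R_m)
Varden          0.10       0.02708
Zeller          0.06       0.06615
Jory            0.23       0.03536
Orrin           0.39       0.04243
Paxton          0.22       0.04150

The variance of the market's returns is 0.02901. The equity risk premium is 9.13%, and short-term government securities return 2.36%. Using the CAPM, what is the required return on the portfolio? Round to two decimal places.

15.10%

β_Varden = 0.02708 / 0.02901 = 0.9335
β_Zeller = 0.06615 / 0.02901 = 2.2802
β_Jory = 0.03536 / 0.02901 = 1.2189
β_Orrin = 0.04243 / 0.02901 = 1.4626
β_Paxton = 0.04150 / 0.02901 = 1.4305
β_P = Σ w_i β_i = 0.10×0.9335 + 0.06×2.2802 + 0.23×1.2189 + 0.39×1.4626 + 0.22×1.4305 = 1.3956
E(R_P) = R_f + β_P × MRP = 2.36% + 1.3956 × 9.13% = 15.10%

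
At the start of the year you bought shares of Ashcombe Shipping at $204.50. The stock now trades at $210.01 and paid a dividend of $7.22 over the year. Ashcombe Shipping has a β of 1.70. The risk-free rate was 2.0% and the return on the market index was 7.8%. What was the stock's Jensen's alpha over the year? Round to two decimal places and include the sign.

-5.64%

Realised HPR = (P1 + D1 − P0) / P0 = (210.01 + 7.22 − 204.50) / 204.50 = 12.73 / 204.50 = 6.2249%
MRP = 7.8% − 2.0% = 5.80%
CAPM required = R_f + β·MRP = 2.0% + 1.70 × 5.8% = 11.8600%
α = realised − required = 6.2249% − 11.8600% = -5.64%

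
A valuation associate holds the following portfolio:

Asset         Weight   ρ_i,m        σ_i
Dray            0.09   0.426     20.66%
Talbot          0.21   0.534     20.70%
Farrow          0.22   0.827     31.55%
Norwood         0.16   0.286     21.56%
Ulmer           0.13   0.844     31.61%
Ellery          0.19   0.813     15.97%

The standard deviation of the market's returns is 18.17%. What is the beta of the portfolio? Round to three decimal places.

β_Dray = 0.426 × 20.66% / 18.17% = 0.4844
β_Talbot = 0.534 × 20.70% / 18.17% = 0.6084
β_Farrow = 0.827 × 31.55% / 18.17% = 1.4360
β_Norwood = 0.286 × 21.56% / 18.17% = 0.3394
β_Ulmer = 0.844 × 31.61% / 18.17% = 1.4683
β_Ellery = 0.813 × 15.97% / 18.17% = 0.7146
β_P = Σ w_i β_i = 0.09×0.4844 + 0.21×0.6084 + 0.22×1.4360 + 0.16×0.3394 + 0.13×1.4683 + 0.19×0.7146 = 0.8682

0.868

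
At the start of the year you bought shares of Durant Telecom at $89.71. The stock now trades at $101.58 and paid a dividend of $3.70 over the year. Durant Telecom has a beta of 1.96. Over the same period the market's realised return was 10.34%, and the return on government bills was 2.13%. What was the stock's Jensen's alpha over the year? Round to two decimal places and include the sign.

Realised HPR = (P1 + D1 − P0) / P0 = (101.58 + 3.70 − 89.71) / 89.71 = 15.57 / 89.71 = 17.3559%
MRP = 10.34% − 2.13% = 8.21%
CAPM required = R_f + β·MRP = 2.13% + 1.96 × 8.21% = 18.2216%
α = realised − required = 17.3559% − 18.2216% = -0.87%

-0.87%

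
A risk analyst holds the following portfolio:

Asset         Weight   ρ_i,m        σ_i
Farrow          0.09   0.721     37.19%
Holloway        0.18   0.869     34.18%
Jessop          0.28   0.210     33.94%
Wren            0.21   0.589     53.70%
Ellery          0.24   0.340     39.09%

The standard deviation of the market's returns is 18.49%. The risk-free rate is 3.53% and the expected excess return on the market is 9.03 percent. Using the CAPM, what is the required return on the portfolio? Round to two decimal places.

13.10%

β_Farrow = 0.721 × 37.19% / 18.49% = 1.4502
β_Holloway = 0.869 × 34.18% / 18.49% = 1.6064
β_Jessop = 0.210 × 33.94% / 18.49% = 0.3855
β_Wren = 0.589 × 53.70% / 18.49% = 1.7106
β_Ellery = 0.340 × 39.09% / 18.49% = 0.7188
β_P = Σ w_i β_i = 0.09×1.4502 + 0.18×1.6064 + 0.28×0.3855 + 0.21×1.7106 + 0.24×0.7188 = 1.0593
E(R_P) = R_f + β_P × MRP = 3.53% + 1.0593 × 9.03% = 13.10%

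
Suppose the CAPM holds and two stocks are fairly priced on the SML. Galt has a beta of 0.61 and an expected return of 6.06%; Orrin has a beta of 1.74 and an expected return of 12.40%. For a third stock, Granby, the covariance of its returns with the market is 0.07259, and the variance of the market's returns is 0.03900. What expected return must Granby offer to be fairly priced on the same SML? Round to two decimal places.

MRP = (12.40% − 6.06%) / (1.74 − 0.61) = 5.6106%
R_f = 6.06% − 0.61 × 5.6106% = 2.6375%
β_Granby = Cov / Var(R_m) = 0.07259 / 0.03900 = 1.8613
E(R_Granby) = R_f + β × MRP = 2.6375% + 1.8613 × 5.6106% = 13.08%

13.08%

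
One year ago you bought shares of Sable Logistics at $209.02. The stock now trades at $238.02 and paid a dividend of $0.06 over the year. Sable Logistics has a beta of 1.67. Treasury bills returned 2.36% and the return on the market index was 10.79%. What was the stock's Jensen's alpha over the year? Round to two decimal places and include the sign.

Realised HPR = (P1 + D1 − P0) / P0 = (238.02 + 0.06 − 209.02) / 209.02 = 29.06 / 209.02 = 13.9030%
MRP = 10.79% − 2.36% = 8.43%
CAPM required = R_f + β·MRP = 2.36% + 1.67 × 8.43% = 16.4381%
α = realised − required = 13.9030% − 16.4381% = -2.54%

-2.54%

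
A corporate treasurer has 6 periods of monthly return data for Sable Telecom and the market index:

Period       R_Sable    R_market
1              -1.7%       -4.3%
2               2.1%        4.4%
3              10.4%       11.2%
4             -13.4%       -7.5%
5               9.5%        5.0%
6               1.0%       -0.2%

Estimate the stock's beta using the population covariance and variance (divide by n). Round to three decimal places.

Mean R_i = (-1.7 + 2.1 + 10.4 − 13.4 + 9.5 + 1.0) / 6 = 1.3167%
Mean R_m = (-4.3 + 4.4 + 11.2 − 7.5 + 5.0 − 0.2) / 6 = 1.4333%
Σ(R_i − R̄_i)(R_m − R̄_m) = 269.5067  ⇒  Cov = 269.5067 / 6 = 44.9178
Σ(R_m − R̄_m)² = 232.2533  ⇒  Var(R_m) = 232.2533 / 6 = 38.7089
β = Cov / Var(R_m) = 44.9178 / 38.7089 = 1.1604

1.160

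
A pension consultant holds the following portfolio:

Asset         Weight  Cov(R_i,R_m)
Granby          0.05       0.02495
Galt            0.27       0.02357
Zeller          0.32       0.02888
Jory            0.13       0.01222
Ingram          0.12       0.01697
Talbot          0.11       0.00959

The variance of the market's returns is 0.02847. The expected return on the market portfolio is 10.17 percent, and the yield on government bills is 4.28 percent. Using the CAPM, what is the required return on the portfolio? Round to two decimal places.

8.73%

β_Granby = 0.02495 / 0.02847 = 0.8764
β_Galt = 0.02357 / 0.02847 = 0.8279
β_Zeller = 0.02888 / 0.02847 = 1.0144
β_Jory = 0.01222 / 0.02847 = 0.4292
β_Ingram = 0.01697 / 0.02847 = 0.5961
β_Talbot = 0.00959 / 0.02847 = 0.3368
β_P = Σ w_i β_i = 0.05×0.8764 + 0.27×0.8279 + 0.32×1.0144 + 0.13×0.4292 + 0.12×0.5961 + 0.11×0.3368 = 0.7563
MRP = 10.17% − 4.28% = 5.89%
E(R_P) = R_f + β_P × MRP = 4.28% + 0.7563 × 5.89% = 8.73%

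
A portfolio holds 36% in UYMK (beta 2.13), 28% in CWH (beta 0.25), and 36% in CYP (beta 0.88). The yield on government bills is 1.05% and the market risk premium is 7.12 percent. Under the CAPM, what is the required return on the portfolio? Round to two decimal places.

9.26%

β_P = Σ w_i β_i = 0.36×2.13 + 0.28×0.25 + 0.36×0.88 = 1.1536
E(R_P) = R_f + β_P × MRP = 1.05% + 1.1536 × 7.12% = 9.26%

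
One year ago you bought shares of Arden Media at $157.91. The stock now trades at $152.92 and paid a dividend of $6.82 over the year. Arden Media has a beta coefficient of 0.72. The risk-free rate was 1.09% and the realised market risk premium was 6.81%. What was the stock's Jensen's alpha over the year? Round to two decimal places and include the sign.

Realised HPR = (P1 + D1 − P0) / P0 = (152.92 + 6.82 − 157.91) / 157.91 = 1.83 / 157.91 = 1.1589%
CAPM required = R_f + β·MRP = 1.09% + 0.72 × 6.81% = 5.9932%
α = realised − required = 1.1589% − 5.9932% = -4.83%

-4.83%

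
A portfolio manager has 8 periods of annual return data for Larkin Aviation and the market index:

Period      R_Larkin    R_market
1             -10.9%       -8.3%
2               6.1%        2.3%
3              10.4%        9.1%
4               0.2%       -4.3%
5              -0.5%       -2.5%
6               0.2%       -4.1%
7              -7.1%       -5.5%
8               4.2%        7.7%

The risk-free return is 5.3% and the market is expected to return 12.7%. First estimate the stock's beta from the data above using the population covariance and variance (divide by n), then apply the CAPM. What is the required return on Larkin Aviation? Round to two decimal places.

12.38%

Mean R_i = (-10.9 + 6.1 + 10.4 + 0.2 − 0.5 + 0.2 − 7.1 + 4.2) / 8 = 0.3250%
Mean R_m = (-8.3 + 2.3 + 9.1 − 4.3 − 2.5 − 4.1 − 5.5 + 7.7) / 8 = -0.7000%
Σ(R_i − R̄_i)(R_m − R̄_m) = 271.9200  ⇒  Cov = 271.9200 / 8 = 33.9900
Σ(R_m − R̄_m)² = 284.1600  ⇒  Var(R_m) = 284.1600 / 8 = 35.5200
β = Cov / Var(R_m) = 33.9900 / 35.5200 = 0.9569
MRP = 12.7% − 5.3% = 7.40%
E(R) = R_f + β × MRP = 5.3% + 0.9569 × 7.4% = 12.38%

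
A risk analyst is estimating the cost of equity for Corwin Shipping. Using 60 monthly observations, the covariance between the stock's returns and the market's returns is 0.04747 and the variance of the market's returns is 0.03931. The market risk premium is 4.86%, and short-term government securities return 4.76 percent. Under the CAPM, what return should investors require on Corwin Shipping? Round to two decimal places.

β = Cov(R_i, R_m) / Var(R_m) = 0.04747 / 0.03931 = 1.2076
E(R) = R_f + β × MRP = 4.76% + 1.2076 × 4.86% = 10.63%

10.63%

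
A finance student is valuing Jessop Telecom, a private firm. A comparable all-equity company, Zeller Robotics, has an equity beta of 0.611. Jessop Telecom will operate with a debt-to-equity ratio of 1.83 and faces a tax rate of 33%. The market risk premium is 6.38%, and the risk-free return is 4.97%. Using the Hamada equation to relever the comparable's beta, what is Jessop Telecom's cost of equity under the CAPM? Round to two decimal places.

β_L = β_U × [1 + (1 − t)(D/E)] = 0.611 × [1 + (1 − 0.33) × 1.83]
    = 0.611 × [1 + 0.67 × 1.83] = 0.611 × 2.2261 = 1.3601
E(R) = R_f + β_L × MRP = 4.97% + 1.3601 × 6.38% = 13.65%

13.65%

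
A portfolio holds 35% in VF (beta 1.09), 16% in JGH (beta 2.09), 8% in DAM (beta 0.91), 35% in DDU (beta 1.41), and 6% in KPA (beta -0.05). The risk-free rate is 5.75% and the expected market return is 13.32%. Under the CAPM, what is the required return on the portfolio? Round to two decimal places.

15.43%

β_P = Σ w_i β_i = 0.35×1.09 + 0.16×2.09 + 0.08×0.91 + 0.35×1.41 + 0.06×-0.05 = 1.2792
MRP = 13.32% − 5.75% = 7.57%
E(R_P) = R_f + β_P × MRP = 5.75% + 1.2792 × 7.57% = 15.43%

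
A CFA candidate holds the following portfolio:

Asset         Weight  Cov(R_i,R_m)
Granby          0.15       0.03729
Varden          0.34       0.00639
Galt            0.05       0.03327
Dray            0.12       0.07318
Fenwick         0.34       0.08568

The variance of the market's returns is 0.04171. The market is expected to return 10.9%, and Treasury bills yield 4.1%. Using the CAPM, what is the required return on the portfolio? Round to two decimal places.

11.82%

β_Granby = 0.03729 / 0.04171 = 0.8940
β_Varden = 0.00639 / 0.04171 = 0.1532
β_Galt = 0.03327 / 0.04171 = 0.7977
β_Dray = 0.07318 / 0.04171 = 1.7545
β_Fenwick = 0.08568 / 0.04171 = 2.0542
β_P = Σ w_i β_i = 0.15×0.8940 + 0.34×0.1532 + 0.05×0.7977 + 0.12×1.7545 + 0.34×2.0542 = 1.1350
MRP = 10.9% − 4.1% = 6.80%
E(R_P) = R_f + β_P × MRP = 4.1% + 1.1350 × 6.8% = 11.82%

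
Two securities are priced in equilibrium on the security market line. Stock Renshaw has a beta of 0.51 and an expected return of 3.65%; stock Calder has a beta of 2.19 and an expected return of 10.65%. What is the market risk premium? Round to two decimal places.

Both satisfy E(R) = R_f + β·MRP, so the slope of the SML is
MRP = (10.65% − 3.65%) / (2.19 − 0.51) = 7.00% / 1.68 = 4.1667%

4.17%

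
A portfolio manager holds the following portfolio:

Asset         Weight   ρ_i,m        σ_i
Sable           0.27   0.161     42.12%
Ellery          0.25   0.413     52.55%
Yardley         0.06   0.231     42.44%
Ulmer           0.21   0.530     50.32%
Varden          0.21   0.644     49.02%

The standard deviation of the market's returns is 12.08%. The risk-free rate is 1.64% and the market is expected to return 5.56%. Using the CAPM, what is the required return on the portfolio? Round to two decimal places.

8.15%

β_Sable = 0.161 × 42.12% / 12.08% = 0.5614
β_Ellery = 0.413 × 52.55% / 12.08% = 1.7966
β_Yardley = 0.231 × 42.44% / 12.08% = 0.8116
β_Ulmer = 0.530 × 50.32% / 12.08% = 2.2077
β_Varden = 0.644 × 49.02% / 12.08% = 2.6133
β_P = Σ w_i β_i = 0.27×0.5614 + 0.25×1.7966 + 0.06×0.8116 + 0.21×2.2077 + 0.21×2.6133 = 1.6618
MRP = 5.56% − 1.64% = 3.92%
E(R_P) = R_f + β_P × MRP = 1.64% + 1.6618 × 3.92% = 8.15%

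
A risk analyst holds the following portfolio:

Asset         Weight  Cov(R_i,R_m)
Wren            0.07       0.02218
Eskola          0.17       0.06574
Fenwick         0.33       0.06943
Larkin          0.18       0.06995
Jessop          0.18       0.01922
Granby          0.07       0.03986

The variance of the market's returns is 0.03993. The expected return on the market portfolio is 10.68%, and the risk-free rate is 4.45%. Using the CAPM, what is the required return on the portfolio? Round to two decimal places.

12.95%

β_Wren = 0.02218 / 0.03993 = 0.5555
β_Eskola = 0.06574 / 0.03993 = 1.6464
β_Fenwick = 0.06943 / 0.03993 = 1.7388
β_Larkin = 0.06995 / 0.03993 = 1.7518
β_Jessop = 0.01922 / 0.03993 = 0.4813
β_Granby = 0.03986 / 0.03993 = 0.9982
β_P = Σ w_i β_i = 0.07×0.5555 + 0.17×1.6464 + 0.33×1.7388 + 0.18×1.7518 + 0.18×0.4813 + 0.07×0.9982 = 1.3644
MRP = 10.68% − 4.45% = 6.23%
E(R_P) = R_f + β_P × MRP = 4.45% + 1.3644 × 6.23% = 12.95%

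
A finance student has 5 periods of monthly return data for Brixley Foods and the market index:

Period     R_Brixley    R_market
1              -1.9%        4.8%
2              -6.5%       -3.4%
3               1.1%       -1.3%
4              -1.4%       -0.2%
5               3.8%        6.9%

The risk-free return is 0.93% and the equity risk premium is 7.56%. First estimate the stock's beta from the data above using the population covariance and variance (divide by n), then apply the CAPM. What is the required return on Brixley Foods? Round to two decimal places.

Mean R_i = (-1.9 − 6.5 + 1.1 − 1.4 + 3.8) / 5 = -0.9800%
Mean R_m = (4.8 − 3.4 − 1.3 − 0.2 + 6.9) / 5 = 1.3600%
Σ(R_i − R̄_i)(R_m − R̄_m) = 44.7140  ⇒  Cov = 44.7140 / 5 = 8.9428
Σ(R_m − R̄_m)² = 74.6920  ⇒  Var(R_m) = 74.6920 / 5 = 14.9384
β = Cov / Var(R_m) = 8.9428 / 14.9384 = 0.5986
E(R) = R_f + β × MRP = 0.93% + 0.5986 × 7.56% = 5.46%

5.46%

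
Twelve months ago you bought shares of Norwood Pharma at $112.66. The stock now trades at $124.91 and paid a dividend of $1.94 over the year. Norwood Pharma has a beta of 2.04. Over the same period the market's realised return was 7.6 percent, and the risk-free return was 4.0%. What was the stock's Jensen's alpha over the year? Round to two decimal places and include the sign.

+1.25%

Realised HPR = (P1 + D1 − P0) / P0 = (124.91 + 1.94 − 112.66) / 112.66 = 14.19 / 112.66 = 12.5954%
MRP = 7.6% − 4.0% = 3.60%
CAPM required = R_f + β·MRP = 4.0% + 2.04 × 3.6% = 11.3440%
α = realised − required = 12.5954% − 11.3440% = +1.25%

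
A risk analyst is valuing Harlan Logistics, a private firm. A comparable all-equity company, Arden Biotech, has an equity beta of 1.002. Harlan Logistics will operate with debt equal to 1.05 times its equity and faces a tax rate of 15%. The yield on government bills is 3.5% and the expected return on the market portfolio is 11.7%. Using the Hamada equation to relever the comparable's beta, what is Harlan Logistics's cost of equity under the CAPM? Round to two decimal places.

β_L = β_U × [1 + (1 − t)(D/E)] = 1.002 × [1 + (1 − 0.15) × 1.05]
    = 1.002 × [1 + 0.85 × 1.05] = 1.002 × 1.8925 = 1.8963
MRP = 11.7% − 3.5% = 8.20%
E(R) = R_f + β_L × MRP = 3.5% + 1.8963 × 8.2% = 19.05%

19.05%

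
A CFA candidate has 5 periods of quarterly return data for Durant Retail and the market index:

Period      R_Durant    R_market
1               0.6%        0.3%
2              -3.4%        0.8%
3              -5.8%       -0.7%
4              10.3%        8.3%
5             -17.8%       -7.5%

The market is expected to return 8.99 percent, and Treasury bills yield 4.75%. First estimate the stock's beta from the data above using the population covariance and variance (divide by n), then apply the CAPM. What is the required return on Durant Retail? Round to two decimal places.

12.30%

Mean R_i = (0.6 − 3.4 − 5.8 + 10.3 − 17.8) / 5 = -3.2200%
Mean R_m = (0.3 + 0.8 − 0.7 + 8.3 − 7.5) / 5 = 0.2400%
Σ(R_i − R̄_i)(R_m − R̄_m) = 224.3740  ⇒  Cov = 224.3740 / 5 = 44.8748
Σ(R_m − R̄_m)² = 126.0720  ⇒  Var(R_m) = 126.0720 / 5 = 25.2144
β = Cov / Var(R_m) = 44.8748 / 25.2144 = 1.7797
MRP = 8.99% − 4.75% = 4.24%
E(R) = R_f + β × MRP = 4.75% + 1.7797 × 4.24% = 12.30%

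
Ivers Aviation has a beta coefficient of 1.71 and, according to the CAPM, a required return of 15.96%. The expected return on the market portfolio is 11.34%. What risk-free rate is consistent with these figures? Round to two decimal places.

E(R) = R_f + β(E(R_m) − R_f) = R_f(1 − β) + β·E(R_m)
15.96% = R_f × (1 − 1.71) + 1.71 × 11.34%
15.96% = R_f × -0.71 + 19.3914%
R_f = (15.96% − 19.3914%) / -0.71 = 4.83%

4.83%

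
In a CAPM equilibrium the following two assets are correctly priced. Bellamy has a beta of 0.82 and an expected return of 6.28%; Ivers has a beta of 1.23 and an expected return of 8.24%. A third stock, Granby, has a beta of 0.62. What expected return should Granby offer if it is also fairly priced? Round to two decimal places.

5.32%

MRP (SML slope) = (8.24% − 6.28%) / (1.23 − 0.82) = 1.96% / 0.41 = 4.7805%
R_f (intercept) = 6.28% − 0.82 × 4.7805% = 2.3600%
E(R_Granby) = R_f + β × MRP = 2.3600% + 0.62 × 4.7805% = 5.32%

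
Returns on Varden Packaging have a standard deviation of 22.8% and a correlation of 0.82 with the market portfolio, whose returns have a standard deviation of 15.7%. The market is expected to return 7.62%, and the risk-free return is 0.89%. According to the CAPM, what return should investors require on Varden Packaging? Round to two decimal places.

β = ρ × σ_i / σ_m = 0.82 × 22.8% / 15.7% = 1.1908
MRP = 7.62% − 0.89% = 6.73%
E(R) = 0.89% + 1.1908 × 6.73% = 8.90%

8.90%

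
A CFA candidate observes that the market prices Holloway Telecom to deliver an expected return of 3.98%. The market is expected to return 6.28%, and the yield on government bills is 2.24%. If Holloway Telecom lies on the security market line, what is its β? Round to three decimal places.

0.431

MRP = 6.28% − 2.24% = 4.04%
β = (E(R) − R_f) / MRP = (3.98% − 2.24%) / 4.04% = 1.74% / 4.04% = 0.431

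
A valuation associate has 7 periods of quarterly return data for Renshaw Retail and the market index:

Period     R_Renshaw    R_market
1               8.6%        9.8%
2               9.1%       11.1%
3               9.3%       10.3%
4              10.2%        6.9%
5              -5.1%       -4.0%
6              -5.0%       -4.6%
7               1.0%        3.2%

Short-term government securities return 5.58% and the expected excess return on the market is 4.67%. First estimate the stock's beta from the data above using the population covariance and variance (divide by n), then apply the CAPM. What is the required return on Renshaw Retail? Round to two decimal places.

Mean R_i = (8.6 + 9.1 + 9.3 + 10.2 − 5.1 − 5.0 + 1.0) / 7 = 4.0143%
Mean R_m = (9.8 + 11.1 + 10.3 + 6.9 − 4.0 − 4.6 + 3.2) / 7 = 4.6714%
Σ(R_i − R̄_i)(R_m − R̄_m) = 266.7929  ⇒  Cov = 266.7929 / 7 = 38.1133
Σ(R_m − R̄_m)² = 267.5943  ⇒  Var(R_m) = 267.5943 / 7 = 38.2278
β = Cov / Var(R_m) = 38.1133 / 38.2278 = 0.9970
E(R) = R_f + β × MRP = 5.58% + 0.9970 × 4.67% = 10.24%

10.24%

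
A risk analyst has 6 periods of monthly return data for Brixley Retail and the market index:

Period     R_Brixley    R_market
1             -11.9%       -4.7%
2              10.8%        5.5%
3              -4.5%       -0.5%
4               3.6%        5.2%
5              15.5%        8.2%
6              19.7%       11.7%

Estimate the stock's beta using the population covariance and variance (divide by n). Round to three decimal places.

2.005

Mean R_i = (-11.9 + 10.8 − 4.5 + 3.6 + 15.5 + 19.7) / 6 = 5.5333%
Mean R_m = (-4.7 + 5.5 − 0.5 + 5.2 + 8.2 + 11.7) / 6 = 4.2333%
Σ(R_i − R̄_i)(R_m − R̄_m) = 353.3433  ⇒  Cov = 353.3433 / 6 = 58.8906
Σ(R_m − R̄_m)² = 176.2333  ⇒  Var(R_m) = 176.2333 / 6 = 29.3722
β = Cov / Var(R_m) = 58.8906 / 29.3722 = 2.0050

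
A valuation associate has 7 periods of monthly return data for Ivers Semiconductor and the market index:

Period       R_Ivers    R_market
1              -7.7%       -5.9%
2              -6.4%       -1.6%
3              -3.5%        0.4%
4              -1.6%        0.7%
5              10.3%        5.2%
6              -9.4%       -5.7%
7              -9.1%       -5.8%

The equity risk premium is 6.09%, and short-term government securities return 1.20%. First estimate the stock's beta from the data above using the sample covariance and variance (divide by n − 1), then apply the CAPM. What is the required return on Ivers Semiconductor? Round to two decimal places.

10.40%

Mean R_i = (-7.7 − 6.4 − 3.5 − 1.6 + 10.3 − 9.4 − 9.1) / 7 = -3.9143%
Mean R_m = (-5.9 − 1.6 + 0.4 + 0.7 + 5.2 − 5.7 − 5.8) / 7 = -1.8143%
Σ(R_i − R̄_i)(R_m − R̄_m) = 163.3586  ⇒  Cov = 163.3586 / 6 = 27.2264
Σ(R_m − R̄_m)² = 108.1486  ⇒  Var(R_m) = 108.1486 / 6 = 18.0248
β = Cov / Var(R_m) = 27.2264 / 18.0248 = 1.5105
E(R) = R_f + β × MRP = 1.20% + 1.5105 × 6.09% = 10.40%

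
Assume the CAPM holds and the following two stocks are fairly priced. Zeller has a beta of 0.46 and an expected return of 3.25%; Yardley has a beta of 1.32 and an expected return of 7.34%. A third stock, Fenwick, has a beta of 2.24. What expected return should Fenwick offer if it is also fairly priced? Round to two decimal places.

11.72%

MRP (SML slope) = (7.34% − 3.25%) / (1.32 − 0.46) = 4.09% / 0.86 = 4.7558%
R_f (intercept) = 3.25% − 0.46 × 4.7558% = 1.0623%
E(R_Fenwick) = R_f + β × MRP = 1.0623% + 2.24 × 4.7558% = 11.72%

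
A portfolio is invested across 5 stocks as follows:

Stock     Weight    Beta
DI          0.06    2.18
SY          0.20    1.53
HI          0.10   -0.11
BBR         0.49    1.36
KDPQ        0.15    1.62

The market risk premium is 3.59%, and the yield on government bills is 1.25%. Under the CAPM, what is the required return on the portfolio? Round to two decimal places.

6.04%

β_P = Σ w_i β_i = 0.06×2.18 + 0.20×1.53 + 0.10×-0.11 + 0.49×1.36 + 0.15×1.62 = 1.3352
E(R_P) = R_f + β_P × MRP = 1.25% + 1.3352 × 3.59% = 6.04%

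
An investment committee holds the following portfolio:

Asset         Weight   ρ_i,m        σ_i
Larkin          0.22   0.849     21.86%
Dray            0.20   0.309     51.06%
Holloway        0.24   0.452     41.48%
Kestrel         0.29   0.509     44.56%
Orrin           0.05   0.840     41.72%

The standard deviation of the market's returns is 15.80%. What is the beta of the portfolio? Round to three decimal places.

1.270

β_Larkin = 0.849 × 21.86% / 15.80% = 1.1746
β_Dray = 0.309 × 51.06% / 15.80% = 0.9986
β_Holloway = 0.452 × 41.48% / 15.80% = 1.1866
β_Kestrel = 0.509 × 44.56% / 15.80% = 1.4355
β_Orrin = 0.840 × 41.72% / 15.80% = 2.2180
β_P = Σ w_i β_i = 0.22×1.1746 + 0.20×0.9986 + 0.24×1.1866 + 0.29×1.4355 + 0.05×2.2180 = 1.2701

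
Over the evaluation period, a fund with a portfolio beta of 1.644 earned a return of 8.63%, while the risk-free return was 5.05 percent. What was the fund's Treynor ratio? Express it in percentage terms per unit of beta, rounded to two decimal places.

2.18%

Treynor = (R_P − R_f) / β_P = (8.63% − 5.05%) / 1.6440 = 3.58% / 1.6440 = 2.18%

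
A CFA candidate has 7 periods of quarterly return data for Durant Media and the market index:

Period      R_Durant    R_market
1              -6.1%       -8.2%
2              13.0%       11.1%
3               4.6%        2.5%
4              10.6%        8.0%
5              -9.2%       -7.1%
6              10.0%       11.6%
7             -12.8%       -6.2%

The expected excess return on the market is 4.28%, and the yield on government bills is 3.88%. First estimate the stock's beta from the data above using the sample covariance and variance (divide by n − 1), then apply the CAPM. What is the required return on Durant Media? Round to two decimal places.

8.80%

Mean R_i = (-6.1 + 13.0 + 4.6 + 10.6 − 9.2 + 10.0 − 12.8) / 7 = 1.4429%
Mean R_m = (-8.2 + 11.1 + 2.5 + 8.0 − 7.1 + 11.6 − 6.2) / 7 = 1.6714%
Σ(R_i − R̄_i)(R_m − R̄_m) = 534.4186  ⇒  Cov = 534.4186 / 6 = 89.0698
Σ(R_m − R̄_m)² = 464.5543  ⇒  Var(R_m) = 464.5543 / 6 = 77.4257
β = Cov / Var(R_m) = 89.0698 / 77.4257 = 1.1504
E(R) = R_f + β × MRP = 3.88% + 1.1504 × 4.28% = 8.80%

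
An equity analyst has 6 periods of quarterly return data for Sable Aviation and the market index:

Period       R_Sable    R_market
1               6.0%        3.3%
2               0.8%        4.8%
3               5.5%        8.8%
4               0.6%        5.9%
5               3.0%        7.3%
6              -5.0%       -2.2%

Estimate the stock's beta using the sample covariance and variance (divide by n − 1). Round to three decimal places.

Mean R_i = (6.0 + 0.8 + 5.5 + 0.6 + 3.0 − 5.0) / 6 = 1.8167%
Mean R_m = (3.3 + 4.8 + 8.8 + 5.9 + 7.3 − 2.2) / 6 = 4.6500%
Σ(R_i − R̄_i)(R_m − R̄_m) = 57.7950  ⇒  Cov = 57.7950 / 5 = 11.5590
Σ(R_m − R̄_m)² = 74.5750  ⇒  Var(R_m) = 74.5750 / 5 = 14.9150
β = Cov / Var(R_m) = 11.5590 / 14.9150 = 0.7750

0.775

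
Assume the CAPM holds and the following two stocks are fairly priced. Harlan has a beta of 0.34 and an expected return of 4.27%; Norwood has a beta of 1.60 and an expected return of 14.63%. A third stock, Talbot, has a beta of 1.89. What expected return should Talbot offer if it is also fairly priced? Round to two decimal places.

17.01%

MRP (SML slope) = (14.63% − 4.27%) / (1.60 − 0.34) = 10.36% / 1.26 = 8.2222%
R_f (intercept) = 4.27% − 0.34 × 8.2222% = 1.4745%
E(R_Talbot) = R_f + β × MRP = 1.4745% + 1.89 × 8.2222% = 17.01%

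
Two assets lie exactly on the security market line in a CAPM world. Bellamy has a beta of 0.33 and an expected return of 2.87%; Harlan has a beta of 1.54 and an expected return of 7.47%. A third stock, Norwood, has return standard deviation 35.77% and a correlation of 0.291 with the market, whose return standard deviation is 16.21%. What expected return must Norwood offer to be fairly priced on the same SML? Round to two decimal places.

MRP = (7.47% − 2.87%) / (1.54 − 0.33) = 3.8017%
R_f = 2.87% − 0.33 × 3.8017% = 1.6154%
β_Norwood = ρ·σ_i/σ_m = 0.291 × 35.77 / 16.21 = 0.6421
E(R_Norwood) = R_f + β × MRP = 1.6154% + 0.6421 × 3.8017% = 4.06%

4.06%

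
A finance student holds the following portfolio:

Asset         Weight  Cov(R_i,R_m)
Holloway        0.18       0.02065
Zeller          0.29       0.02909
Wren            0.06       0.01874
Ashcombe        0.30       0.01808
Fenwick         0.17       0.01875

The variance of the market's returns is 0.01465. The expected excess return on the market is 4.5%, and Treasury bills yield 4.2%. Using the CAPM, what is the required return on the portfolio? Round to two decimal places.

10.92%

β_Holloway = 0.02065 / 0.01465 = 1.4096
β_Zeller = 0.02909 / 0.01465 = 1.9857
β_Wren = 0.01874 / 0.01465 = 1.2792
β_Ashcombe = 0.01808 / 0.01465 = 1.2341
β_Fenwick = 0.01875 / 0.01465 = 1.2799
β_P = Σ w_i β_i = 0.18×1.4096 + 0.29×1.9857 + 0.06×1.2792 + 0.30×1.2341 + 0.17×1.2799 = 1.4941
E(R_P) = R_f + β_P × MRP = 4.2% + 1.4941 × 4.5% = 10.92%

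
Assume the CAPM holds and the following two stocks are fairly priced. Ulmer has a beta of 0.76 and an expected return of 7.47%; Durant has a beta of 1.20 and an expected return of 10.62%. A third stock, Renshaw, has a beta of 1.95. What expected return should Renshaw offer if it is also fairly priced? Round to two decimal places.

MRP (SML slope) = (10.62% − 7.47%) / (1.20 − 0.76) = 3.15% / 0.44 = 7.1591%
R_f (intercept) = 7.47% − 0.76 × 7.1591% = 2.0291%
E(R_Renshaw) = R_f + β × MRP = 2.0291% + 1.95 × 7.1591% = 15.99%

15.99%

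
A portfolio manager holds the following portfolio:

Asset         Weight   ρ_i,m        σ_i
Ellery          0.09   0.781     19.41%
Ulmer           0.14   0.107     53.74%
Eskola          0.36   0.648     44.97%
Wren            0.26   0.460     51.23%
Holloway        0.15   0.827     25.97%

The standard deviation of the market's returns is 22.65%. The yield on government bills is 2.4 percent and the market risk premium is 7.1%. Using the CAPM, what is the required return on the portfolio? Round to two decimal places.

9.30%

β_Ellery = 0.781 × 19.41% / 22.65% = 0.6693
β_Ulmer = 0.107 × 53.74% / 22.65% = 0.2539
β_Eskola = 0.648 × 44.97% / 22.65% = 1.2866
β_Wren = 0.460 × 51.23% / 22.65% = 1.0404
β_Holloway = 0.827 × 25.97% / 22.65% = 0.9482
β_P = Σ w_i β_i = 0.09×0.6693 + 0.14×0.2539 + 0.36×1.2866 + 0.26×1.0404 + 0.15×0.9482 = 0.9717
E(R_P) = R_f + β_P × MRP = 2.4% + 0.9717 × 7.1% = 9.30%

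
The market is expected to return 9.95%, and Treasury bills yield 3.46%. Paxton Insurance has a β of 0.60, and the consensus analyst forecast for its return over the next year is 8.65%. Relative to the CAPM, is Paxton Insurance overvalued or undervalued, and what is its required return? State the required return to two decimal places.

MRP = 9.95% − 3.46% = 6.49%
Required return = R_f + β·MRP = 3.46% + 0.60 × 6.49% = 7.35%
Forecast 8.65% > required 7.35% → the stock plots above the SML → undervalued.

Undervalued; required return 7.35%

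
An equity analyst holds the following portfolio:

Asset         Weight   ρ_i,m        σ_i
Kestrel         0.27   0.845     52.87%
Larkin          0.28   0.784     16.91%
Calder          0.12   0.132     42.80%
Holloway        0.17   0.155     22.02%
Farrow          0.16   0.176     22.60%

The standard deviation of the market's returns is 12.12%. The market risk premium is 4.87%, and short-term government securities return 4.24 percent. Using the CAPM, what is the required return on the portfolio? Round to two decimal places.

11.34%

β_Kestrel = 0.845 × 52.87% / 12.12% = 3.6861
β_Larkin = 0.784 × 16.91% / 12.12% = 1.0938
β_Calder = 0.132 × 42.80% / 12.12% = 0.4661
β_Holloway = 0.155 × 22.02% / 12.12% = 0.2816
β_Farrow = 0.176 × 22.60% / 12.12% = 0.3282
β_P = Σ w_i β_i = 0.27×3.6861 + 0.28×1.0938 + 0.12×0.4661 + 0.17×0.2816 + 0.16×0.3282 = 1.4578
E(R_P) = R_f + β_P × MRP = 4.24% + 1.4578 × 4.87% = 11.34%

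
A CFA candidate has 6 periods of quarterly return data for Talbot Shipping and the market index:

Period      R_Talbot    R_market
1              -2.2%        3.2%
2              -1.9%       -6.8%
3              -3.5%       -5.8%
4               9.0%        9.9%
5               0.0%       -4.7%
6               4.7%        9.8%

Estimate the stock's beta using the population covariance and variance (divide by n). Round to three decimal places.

Mean R_i = (-2.2 − 1.9 − 3.5 + 9.0 + 0.0 + 4.7) / 6 = 1.0167%
Mean R_m = (3.2 − 6.8 − 5.8 + 9.9 − 4.7 + 9.8) / 6 = 0.9333%
Σ(R_i − R̄_i)(R_m − R̄_m) = 155.6467  ⇒  Cov = 155.6467 / 6 = 25.9411
Σ(R_m − R̄_m)² = 301.0333  ⇒  Var(R_m) = 301.0333 / 6 = 50.1722
β = Cov / Var(R_m) = 25.9411 / 50.1722 = 0.5170

0.517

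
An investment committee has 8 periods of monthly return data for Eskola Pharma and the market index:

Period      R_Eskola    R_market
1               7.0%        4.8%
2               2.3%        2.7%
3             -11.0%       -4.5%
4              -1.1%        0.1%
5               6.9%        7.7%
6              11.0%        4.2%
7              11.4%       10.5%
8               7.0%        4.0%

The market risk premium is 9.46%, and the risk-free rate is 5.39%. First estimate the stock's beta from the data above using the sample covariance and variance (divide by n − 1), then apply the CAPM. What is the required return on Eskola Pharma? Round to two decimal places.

Mean R_i = (7.0 + 2.3 − 11.0 − 1.1 + 6.9 + 11.0 + 11.4 + 7.0) / 8 = 4.1875%
Mean R_m = (4.8 + 2.7 − 4.5 + 0.1 + 7.7 + 4.2 + 10.5 + 4.0) / 8 = 3.6875%
Σ(R_i − R̄_i)(R_m − R̄_m) = 212.6988  ⇒  Cov = 212.6988 / 7 = 30.3855
Σ(R_m − R̄_m)² = 144.9888  ⇒  Var(R_m) = 144.9888 / 7 = 20.7127
β = Cov / Var(R_m) = 30.3855 / 20.7127 = 1.4670
E(R) = R_f + β × MRP = 5.39% + 1.4670 × 9.46% = 19.27%

19.27%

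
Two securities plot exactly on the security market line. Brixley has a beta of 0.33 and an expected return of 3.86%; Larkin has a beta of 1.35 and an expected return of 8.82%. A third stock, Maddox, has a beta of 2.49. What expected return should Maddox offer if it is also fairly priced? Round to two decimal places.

MRP (SML slope) = (8.82% − 3.86%) / (1.35 − 0.33) = 4.96% / 1.02 = 4.8627%
R_f (intercept) = 3.86% − 0.33 × 4.8627% = 2.2553%
E(R_Maddox) = R_f + β × MRP = 2.2553% + 2.49 × 4.8627% = 14.36%

14.36%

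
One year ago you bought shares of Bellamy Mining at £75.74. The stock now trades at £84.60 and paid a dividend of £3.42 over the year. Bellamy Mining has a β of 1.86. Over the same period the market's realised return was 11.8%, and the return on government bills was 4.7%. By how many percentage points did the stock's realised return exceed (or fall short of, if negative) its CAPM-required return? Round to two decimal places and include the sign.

Realised HPR = (P1 + D1 − P0) / P0 = (84.60 + 3.42 − 75.74) / 75.74 = 12.28 / 75.74 = 16.2134%
MRP = 11.8% − 4.7% = 7.10%
CAPM required = R_f + β·MRP = 4.7% + 1.86 × 7.1% = 17.9060%
α = realised − required = 16.2134% − 17.9060% = -1.69%

-1.69%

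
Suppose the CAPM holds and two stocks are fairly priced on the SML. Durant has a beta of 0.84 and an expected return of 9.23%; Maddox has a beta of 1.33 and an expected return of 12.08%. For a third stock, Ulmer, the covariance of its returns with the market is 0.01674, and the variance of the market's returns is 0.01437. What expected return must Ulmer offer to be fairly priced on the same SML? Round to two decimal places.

MRP = (12.08% − 9.23%) / (1.33 − 0.84) = 5.8163%
R_f = 9.23% − 0.84 × 5.8163% = 4.3443%
β_Ulmer = Cov / Var(R_m) = 0.01674 / 0.01437 = 1.1649
E(R_Ulmer) = R_f + β × MRP = 4.3443% + 1.1649 × 5.8163% = 11.12%

11.12%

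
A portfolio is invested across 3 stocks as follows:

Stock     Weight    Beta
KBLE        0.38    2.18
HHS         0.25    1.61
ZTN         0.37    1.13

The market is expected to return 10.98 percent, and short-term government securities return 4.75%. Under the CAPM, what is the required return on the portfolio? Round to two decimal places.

β_P = Σ w_i β_i = 0.38×2.18 + 0.25×1.61 + 0.37×1.13 = 1.6490
MRP = 10.98% − 4.75% = 6.23%
E(R_P) = R_f + β_P × MRP = 4.75% + 1.6490 × 6.23% = 15.02%

15.02%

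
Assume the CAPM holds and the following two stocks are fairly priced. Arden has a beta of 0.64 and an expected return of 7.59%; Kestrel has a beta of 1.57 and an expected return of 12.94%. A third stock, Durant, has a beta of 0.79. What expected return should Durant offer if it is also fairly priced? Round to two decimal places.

8.45%

MRP (SML slope) = (12.94% − 7.59%) / (1.57 − 0.64) = 5.35% / 0.93 = 5.7527%
R_f (intercept) = 7.59% − 0.64 × 5.7527% = 3.9083%
E(R_Durant) = R_f + β × MRP = 3.9083% + 0.79 × 5.7527% = 8.45%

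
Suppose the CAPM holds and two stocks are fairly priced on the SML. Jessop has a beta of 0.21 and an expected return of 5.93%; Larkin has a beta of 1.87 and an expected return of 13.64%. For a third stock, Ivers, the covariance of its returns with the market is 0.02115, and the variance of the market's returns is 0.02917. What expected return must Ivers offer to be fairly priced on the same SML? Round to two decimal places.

MRP = (13.64% − 5.93%) / (1.87 − 0.21) = 4.6446%
R_f = 5.93% − 0.21 × 4.6446% = 4.9546%
β_Ivers = Cov / Var(R_m) = 0.02115 / 0.02917 = 0.7251
E(R_Ivers) = R_f + β × MRP = 4.9546% + 0.7251 × 4.6446% = 8.32%

8.32%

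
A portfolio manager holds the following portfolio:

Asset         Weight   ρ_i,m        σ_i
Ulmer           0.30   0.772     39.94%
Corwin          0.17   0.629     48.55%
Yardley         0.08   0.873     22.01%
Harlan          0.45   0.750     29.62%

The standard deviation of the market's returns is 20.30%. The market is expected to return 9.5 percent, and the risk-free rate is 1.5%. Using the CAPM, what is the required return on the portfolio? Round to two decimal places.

11.74%

β_Ulmer = 0.772 × 39.94% / 20.30% = 1.5189
β_Corwin = 0.629 × 48.55% / 20.30% = 1.5043
β_Yardley = 0.873 × 22.01% / 20.30% = 0.9465
β_Harlan = 0.750 × 29.62% / 20.30% = 1.0943
β_P = Σ w_i β_i = 0.30×1.5189 + 0.17×1.5043 + 0.08×0.9465 + 0.45×1.0943 = 1.2796
MRP = 9.5% − 1.5% = 8.00%
E(R_P) = R_f + β_P × MRP = 1.5% + 1.2796 × 8.0% = 11.74%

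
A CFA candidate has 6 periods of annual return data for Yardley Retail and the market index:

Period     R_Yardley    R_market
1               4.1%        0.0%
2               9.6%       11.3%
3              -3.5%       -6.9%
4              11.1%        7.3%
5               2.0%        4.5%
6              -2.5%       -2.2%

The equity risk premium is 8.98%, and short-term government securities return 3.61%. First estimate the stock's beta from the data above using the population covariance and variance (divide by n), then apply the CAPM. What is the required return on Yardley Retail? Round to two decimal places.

Mean R_i = (4.1 + 9.6 − 3.5 + 11.1 + 2.0 − 2.5) / 6 = 3.4667%
Mean R_m = (0.0 + 11.3 − 6.9 + 7.3 + 4.5 − 2.2) / 6 = 2.3333%
Σ(R_i − R̄_i)(R_m − R̄_m) = 179.6267  ⇒  Cov = 179.6267 / 6 = 29.9378
Σ(R_m − R̄_m)² = 221.0133  ⇒  Var(R_m) = 221.0133 / 6 = 36.8356
β = Cov / Var(R_m) = 29.9378 / 36.8356 = 0.8127
E(R) = R_f + β × MRP = 3.61% + 0.8127 × 8.98% = 10.91%

10.91%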